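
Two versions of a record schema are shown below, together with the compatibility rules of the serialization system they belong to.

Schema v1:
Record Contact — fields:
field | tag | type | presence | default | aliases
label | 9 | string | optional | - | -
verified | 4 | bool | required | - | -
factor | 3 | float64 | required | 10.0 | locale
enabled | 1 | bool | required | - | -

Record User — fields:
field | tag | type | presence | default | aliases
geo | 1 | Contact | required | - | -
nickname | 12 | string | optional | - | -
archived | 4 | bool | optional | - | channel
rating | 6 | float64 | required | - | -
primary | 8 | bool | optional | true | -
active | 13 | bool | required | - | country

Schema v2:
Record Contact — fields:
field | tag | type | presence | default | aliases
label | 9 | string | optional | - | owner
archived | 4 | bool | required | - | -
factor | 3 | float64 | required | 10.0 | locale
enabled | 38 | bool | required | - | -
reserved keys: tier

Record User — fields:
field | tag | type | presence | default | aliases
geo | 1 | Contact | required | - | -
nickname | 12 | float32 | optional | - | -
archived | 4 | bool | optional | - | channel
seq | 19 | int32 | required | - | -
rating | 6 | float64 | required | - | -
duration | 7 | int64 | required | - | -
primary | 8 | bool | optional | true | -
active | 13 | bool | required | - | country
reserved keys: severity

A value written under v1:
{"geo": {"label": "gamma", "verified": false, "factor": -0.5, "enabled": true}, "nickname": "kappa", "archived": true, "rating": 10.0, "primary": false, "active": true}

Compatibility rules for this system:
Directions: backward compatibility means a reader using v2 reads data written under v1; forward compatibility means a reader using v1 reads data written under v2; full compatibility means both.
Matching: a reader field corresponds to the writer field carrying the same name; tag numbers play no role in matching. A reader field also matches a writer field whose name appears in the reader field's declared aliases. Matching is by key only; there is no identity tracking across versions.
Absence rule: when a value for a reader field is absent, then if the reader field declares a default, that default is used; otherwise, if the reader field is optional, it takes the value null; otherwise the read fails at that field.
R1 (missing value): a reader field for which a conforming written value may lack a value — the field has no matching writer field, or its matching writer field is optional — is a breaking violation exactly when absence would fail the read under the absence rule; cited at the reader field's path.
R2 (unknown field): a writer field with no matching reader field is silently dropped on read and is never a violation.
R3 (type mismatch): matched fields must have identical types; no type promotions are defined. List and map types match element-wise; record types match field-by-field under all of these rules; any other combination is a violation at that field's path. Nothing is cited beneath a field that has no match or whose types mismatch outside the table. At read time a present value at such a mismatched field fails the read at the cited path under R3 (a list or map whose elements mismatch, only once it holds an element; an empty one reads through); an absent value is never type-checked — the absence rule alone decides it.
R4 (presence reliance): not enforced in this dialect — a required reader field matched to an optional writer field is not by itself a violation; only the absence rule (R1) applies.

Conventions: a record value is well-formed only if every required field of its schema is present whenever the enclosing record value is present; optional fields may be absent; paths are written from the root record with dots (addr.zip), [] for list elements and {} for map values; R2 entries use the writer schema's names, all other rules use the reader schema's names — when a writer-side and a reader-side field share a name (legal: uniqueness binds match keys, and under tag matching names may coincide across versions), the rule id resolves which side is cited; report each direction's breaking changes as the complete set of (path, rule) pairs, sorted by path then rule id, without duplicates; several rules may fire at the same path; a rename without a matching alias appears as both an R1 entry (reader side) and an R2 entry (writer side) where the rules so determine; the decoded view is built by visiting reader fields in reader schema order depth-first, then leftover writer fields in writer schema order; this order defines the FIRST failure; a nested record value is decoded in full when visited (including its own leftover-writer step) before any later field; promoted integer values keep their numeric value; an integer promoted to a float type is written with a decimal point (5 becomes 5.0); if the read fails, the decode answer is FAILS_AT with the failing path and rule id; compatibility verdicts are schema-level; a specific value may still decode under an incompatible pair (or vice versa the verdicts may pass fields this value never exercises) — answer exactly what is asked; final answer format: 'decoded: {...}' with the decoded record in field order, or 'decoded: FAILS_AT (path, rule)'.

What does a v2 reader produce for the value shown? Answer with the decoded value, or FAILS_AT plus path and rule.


decoded: FAILS_AT (geo.archived, R1)

each type pair in User: writer, then reader
decode (reader v2):
  geo.label := "gamma"
  read fails at geo.archived under R1 (no fill)
  => FAILS_AT (geo.archived, R1)
checking off the User differences that do not matter here:
  added field duration to record User: required int64, tag 7 (in v2 it sits immediately before primary) -> matters for User compatibility verdicts, not for this value's decode
  field nickname in record User: type string changed to float32 -> matters for User compatibility verdicts, not for this value's decode
  added field seq to record User: required int32, tag 19 (in v2 it sits immediately before rating) -> matters for User compatibility verdicts, not for this value's decode
  field enabled in record Contact: tag 1 changed to 38 -> inert under this dialect — no rule fires on User and the result does not move


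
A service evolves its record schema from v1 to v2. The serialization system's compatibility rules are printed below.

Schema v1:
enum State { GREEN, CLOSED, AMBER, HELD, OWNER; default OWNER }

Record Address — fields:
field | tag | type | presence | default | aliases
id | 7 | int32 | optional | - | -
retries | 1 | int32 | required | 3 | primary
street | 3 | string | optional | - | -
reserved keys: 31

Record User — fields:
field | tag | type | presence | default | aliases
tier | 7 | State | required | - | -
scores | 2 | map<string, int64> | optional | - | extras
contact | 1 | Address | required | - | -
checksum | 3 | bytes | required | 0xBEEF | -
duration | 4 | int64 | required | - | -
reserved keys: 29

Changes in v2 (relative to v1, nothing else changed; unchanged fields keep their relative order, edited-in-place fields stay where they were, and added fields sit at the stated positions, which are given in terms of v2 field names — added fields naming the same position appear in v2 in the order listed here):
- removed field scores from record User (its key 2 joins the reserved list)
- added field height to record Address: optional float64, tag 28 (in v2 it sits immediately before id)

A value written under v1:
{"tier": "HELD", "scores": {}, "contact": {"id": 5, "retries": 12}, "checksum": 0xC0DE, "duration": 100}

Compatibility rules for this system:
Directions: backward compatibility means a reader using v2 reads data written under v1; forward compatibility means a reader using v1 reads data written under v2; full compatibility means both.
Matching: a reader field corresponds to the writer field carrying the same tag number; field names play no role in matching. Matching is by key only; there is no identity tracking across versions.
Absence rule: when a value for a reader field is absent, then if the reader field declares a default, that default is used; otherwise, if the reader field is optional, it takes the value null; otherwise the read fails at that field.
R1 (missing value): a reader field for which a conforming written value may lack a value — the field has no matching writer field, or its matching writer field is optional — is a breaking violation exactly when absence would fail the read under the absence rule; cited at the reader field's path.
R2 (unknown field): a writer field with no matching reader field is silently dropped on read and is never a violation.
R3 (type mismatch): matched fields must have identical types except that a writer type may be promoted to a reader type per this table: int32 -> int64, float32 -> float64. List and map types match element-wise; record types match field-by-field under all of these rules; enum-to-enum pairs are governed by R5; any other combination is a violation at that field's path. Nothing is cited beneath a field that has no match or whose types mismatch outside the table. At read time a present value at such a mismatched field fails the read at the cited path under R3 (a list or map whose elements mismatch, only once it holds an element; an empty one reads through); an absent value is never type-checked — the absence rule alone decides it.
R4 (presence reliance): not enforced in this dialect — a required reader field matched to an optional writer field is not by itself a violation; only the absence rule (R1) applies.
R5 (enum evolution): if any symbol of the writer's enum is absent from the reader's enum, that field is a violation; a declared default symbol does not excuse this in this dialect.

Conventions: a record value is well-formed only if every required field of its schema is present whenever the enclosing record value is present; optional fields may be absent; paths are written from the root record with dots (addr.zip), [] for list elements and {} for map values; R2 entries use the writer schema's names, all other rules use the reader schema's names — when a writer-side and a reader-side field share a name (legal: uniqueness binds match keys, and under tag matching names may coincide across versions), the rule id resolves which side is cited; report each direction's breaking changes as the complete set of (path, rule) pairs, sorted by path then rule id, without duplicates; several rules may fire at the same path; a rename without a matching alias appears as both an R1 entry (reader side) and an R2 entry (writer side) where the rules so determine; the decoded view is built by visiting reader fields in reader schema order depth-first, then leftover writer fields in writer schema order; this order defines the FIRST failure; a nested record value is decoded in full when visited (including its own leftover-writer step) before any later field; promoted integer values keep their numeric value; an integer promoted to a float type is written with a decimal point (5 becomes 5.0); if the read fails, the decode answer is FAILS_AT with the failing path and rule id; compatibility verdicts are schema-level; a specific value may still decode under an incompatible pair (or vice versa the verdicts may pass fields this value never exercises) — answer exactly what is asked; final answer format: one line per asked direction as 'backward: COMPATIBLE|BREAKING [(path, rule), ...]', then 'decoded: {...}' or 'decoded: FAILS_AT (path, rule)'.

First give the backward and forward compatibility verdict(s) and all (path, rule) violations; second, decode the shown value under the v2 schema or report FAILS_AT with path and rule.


backward: COMPATIBLE []; forward: COMPATIBLE []; decoded: {"tier": "HELD", "contact": {"height": null, "id": 5, "retries": 12, "street": null}, "checksum": 0xC0DE, "duration": 100}

in User below, arrows point writer -> reader
backward pass over User, reader schema v2, writer schema v1:
  writer required, State -> State: reader tier maps from writer tier
  writer required, Address -> Address: reader contact maps from writer contact
  writer required, bytes -> bytes: reader checksum maps from writer checksum
  writer required, int64 -> int64: reader duration maps from writer duration
  leftover writer field: scores
  contact.height: no writer-side match
  writer optional, int32 -> int32: reader contact.id maps from writer contact.id
  writer required, int32 -> int32: reader contact.retries maps from writer contact.retries
  writer optional, string -> string: reader contact.street maps from writer contact.street
  => backward verdict for User: COMPATIBLE, no violations
forward pass over User, reader schema v1, writer schema v2:
  writer required, State -> State: reader tier maps from writer tier
  scores: no writer-side match
  writer required, Address -> Address: reader contact maps from writer contact
  writer required, bytes -> bytes: reader checksum maps from writer checksum
  writer required, int64 -> int64: reader duration maps from writer duration
  writer optional, int32 -> int32: reader contact.id maps from writer contact.id
  writer required, int32 -> int32: reader contact.retries maps from writer contact.retries
  writer optional, string -> string: reader contact.street maps from writer contact.street
  leftover writer field: contact.height
  => forward verdict for User: COMPATIBLE, no violations
decode (reader v2):
  tier := "HELD"
  contact.height := null (absent, optional -> null)
  contact.id := 5
  contact.retries := 12
  contact.street := null (absent, optional -> null)
  checksum := 0xC0DE
  duration := 100
  writer scores: unknown -> dropped
  => decoded: {"tier": "HELD", "contact": {"height": null, "id": 5, "retries": 12, "street": null}, "checksum": 0xC0DE, "duration": 100}


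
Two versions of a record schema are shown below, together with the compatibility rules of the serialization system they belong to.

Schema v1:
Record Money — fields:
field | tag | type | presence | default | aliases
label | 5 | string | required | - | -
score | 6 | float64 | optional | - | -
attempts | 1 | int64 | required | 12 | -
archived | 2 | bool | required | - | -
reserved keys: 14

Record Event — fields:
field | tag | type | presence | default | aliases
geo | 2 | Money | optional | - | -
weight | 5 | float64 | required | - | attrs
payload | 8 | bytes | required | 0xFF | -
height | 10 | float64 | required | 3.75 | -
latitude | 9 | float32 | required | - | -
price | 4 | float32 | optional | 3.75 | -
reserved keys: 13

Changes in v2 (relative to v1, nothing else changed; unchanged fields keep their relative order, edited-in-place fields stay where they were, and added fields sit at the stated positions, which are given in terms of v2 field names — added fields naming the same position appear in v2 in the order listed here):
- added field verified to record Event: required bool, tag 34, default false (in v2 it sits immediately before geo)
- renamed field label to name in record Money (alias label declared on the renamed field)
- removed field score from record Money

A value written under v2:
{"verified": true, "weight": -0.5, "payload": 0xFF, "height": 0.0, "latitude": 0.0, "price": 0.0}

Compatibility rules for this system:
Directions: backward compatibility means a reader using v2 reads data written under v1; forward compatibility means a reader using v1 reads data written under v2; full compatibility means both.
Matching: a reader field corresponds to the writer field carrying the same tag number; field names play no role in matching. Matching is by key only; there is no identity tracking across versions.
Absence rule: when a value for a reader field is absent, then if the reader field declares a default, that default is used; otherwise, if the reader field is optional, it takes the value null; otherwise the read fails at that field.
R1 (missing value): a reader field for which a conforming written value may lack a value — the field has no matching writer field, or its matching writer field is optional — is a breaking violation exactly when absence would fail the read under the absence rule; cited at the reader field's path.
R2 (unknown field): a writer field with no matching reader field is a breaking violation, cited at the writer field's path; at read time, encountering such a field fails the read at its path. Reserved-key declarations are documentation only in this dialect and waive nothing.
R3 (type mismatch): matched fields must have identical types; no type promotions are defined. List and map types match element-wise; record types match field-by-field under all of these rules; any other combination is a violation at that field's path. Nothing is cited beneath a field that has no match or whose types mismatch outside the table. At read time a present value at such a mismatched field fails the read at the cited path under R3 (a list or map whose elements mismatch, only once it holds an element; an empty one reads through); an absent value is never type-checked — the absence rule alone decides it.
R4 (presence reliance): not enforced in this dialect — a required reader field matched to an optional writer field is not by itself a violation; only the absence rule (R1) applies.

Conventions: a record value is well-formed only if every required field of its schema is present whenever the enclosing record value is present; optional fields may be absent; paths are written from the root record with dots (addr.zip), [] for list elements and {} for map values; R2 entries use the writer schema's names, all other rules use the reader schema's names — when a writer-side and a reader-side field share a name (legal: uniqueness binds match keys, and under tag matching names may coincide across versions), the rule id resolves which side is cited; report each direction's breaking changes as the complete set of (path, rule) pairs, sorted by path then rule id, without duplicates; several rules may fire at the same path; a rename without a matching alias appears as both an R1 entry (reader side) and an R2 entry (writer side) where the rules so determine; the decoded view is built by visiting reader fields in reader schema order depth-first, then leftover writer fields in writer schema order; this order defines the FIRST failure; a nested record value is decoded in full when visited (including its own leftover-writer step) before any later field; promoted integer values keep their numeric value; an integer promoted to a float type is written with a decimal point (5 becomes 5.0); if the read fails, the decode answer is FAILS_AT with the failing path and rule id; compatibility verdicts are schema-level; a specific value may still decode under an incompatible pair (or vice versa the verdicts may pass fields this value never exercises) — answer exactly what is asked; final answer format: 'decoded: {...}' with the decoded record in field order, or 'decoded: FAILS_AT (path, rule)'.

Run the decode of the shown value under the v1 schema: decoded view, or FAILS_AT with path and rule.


in Event below, arrows point writer -> reader
migrating the Event value to v1:
  geo := null (absent, optional -> null)
  weight := -0.5
  payload := 0xFF
  height := 0.0
  latitude := 0.0
  price := 0.0
  read fails at verified under R2 (unknown field)
  => FAILS_AT (verified, R2)
checking off the Event differences that do not matter here:
  renamed field label to name in record Money (alias label declared on the renamed field) -> fires no rule on Event under this dialect and leaves the result unchanged
  removed field score from record Money -> a verdict-level change on Event — the shown value reads the same

decoded: FAILS_AT (verified, R2)


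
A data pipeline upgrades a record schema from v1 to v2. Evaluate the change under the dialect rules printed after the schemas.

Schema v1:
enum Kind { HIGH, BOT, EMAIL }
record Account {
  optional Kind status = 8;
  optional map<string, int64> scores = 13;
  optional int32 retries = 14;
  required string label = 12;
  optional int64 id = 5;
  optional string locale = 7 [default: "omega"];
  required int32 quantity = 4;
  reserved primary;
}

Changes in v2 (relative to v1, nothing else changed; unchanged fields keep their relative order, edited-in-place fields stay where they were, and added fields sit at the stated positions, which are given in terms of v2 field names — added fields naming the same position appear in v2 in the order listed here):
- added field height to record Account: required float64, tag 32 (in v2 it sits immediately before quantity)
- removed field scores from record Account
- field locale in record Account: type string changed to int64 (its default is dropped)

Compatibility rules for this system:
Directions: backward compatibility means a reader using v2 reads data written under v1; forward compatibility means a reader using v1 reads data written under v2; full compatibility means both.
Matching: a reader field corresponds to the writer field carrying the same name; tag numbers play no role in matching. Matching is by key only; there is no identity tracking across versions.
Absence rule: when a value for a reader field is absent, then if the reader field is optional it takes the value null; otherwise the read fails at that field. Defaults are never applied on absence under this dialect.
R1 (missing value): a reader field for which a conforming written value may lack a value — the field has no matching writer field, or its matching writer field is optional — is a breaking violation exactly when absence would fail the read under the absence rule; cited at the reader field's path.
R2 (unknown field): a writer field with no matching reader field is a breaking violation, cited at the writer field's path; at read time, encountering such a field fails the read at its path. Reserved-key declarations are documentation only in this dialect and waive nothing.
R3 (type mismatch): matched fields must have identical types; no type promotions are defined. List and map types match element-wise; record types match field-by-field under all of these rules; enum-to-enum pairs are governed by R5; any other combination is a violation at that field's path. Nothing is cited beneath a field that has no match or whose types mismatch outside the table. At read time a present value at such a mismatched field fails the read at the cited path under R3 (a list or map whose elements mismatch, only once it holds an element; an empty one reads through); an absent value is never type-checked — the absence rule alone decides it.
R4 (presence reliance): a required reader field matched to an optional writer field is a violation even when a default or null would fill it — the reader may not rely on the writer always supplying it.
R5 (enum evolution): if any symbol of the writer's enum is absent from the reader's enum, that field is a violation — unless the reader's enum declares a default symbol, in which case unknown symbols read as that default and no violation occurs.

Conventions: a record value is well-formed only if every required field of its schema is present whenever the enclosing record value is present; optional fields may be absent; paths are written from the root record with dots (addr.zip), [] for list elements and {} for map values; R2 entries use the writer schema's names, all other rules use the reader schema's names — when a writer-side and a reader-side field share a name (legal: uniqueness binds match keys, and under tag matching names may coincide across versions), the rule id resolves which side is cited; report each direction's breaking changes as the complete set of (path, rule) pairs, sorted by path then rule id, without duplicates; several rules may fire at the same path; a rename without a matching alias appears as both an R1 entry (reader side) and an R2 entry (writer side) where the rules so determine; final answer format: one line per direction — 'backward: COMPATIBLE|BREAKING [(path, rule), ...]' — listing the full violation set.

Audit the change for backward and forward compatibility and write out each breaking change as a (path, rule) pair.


each type pair in Account: writer, then reader
backward pass over Account, reader schema v2, writer schema v1:
  writer optional, Kind -> Kind: reader status maps from writer status
  writer optional, int32 -> int32: reader retries maps from writer retries
  writer required, string -> string: reader label maps from writer label
  writer optional, int64 -> int64: reader id maps from writer id
  writer optional, string -> int64: reader locale maps from writer locale
  height: no writer-side match
  writer required, int32 -> int32: reader quantity maps from writer quantity
  writer field scores has no reader counterpart
  R1 fires at height
  R3 fires at locale
  R2 fires at scores
  => backward verdict for Account: BREAKING, 3 violation(s)
forward pass over Account, reader schema v1, writer schema v2:
  writer optional, Kind -> Kind: reader status maps from writer status
  scores: no writer-side match
  writer optional, int32 -> int32: reader retries maps from writer retries
  writer required, string -> string: reader label maps from writer label
  writer optional, int64 -> int64: reader id maps from writer id
  writer optional, int64 -> string: reader locale maps from writer locale
  writer required, int32 -> int32: reader quantity maps from writer quantity
  writer field height has no reader counterpart
  R2 fires at height
  R3 fires at locale
  => forward verdict for Account: BREAKING, 2 violation(s)

backward: BREAKING [(height, R1), (locale, R3), (scores, R2)]; forward: BREAKING [(height, R2), (locale, R3)]


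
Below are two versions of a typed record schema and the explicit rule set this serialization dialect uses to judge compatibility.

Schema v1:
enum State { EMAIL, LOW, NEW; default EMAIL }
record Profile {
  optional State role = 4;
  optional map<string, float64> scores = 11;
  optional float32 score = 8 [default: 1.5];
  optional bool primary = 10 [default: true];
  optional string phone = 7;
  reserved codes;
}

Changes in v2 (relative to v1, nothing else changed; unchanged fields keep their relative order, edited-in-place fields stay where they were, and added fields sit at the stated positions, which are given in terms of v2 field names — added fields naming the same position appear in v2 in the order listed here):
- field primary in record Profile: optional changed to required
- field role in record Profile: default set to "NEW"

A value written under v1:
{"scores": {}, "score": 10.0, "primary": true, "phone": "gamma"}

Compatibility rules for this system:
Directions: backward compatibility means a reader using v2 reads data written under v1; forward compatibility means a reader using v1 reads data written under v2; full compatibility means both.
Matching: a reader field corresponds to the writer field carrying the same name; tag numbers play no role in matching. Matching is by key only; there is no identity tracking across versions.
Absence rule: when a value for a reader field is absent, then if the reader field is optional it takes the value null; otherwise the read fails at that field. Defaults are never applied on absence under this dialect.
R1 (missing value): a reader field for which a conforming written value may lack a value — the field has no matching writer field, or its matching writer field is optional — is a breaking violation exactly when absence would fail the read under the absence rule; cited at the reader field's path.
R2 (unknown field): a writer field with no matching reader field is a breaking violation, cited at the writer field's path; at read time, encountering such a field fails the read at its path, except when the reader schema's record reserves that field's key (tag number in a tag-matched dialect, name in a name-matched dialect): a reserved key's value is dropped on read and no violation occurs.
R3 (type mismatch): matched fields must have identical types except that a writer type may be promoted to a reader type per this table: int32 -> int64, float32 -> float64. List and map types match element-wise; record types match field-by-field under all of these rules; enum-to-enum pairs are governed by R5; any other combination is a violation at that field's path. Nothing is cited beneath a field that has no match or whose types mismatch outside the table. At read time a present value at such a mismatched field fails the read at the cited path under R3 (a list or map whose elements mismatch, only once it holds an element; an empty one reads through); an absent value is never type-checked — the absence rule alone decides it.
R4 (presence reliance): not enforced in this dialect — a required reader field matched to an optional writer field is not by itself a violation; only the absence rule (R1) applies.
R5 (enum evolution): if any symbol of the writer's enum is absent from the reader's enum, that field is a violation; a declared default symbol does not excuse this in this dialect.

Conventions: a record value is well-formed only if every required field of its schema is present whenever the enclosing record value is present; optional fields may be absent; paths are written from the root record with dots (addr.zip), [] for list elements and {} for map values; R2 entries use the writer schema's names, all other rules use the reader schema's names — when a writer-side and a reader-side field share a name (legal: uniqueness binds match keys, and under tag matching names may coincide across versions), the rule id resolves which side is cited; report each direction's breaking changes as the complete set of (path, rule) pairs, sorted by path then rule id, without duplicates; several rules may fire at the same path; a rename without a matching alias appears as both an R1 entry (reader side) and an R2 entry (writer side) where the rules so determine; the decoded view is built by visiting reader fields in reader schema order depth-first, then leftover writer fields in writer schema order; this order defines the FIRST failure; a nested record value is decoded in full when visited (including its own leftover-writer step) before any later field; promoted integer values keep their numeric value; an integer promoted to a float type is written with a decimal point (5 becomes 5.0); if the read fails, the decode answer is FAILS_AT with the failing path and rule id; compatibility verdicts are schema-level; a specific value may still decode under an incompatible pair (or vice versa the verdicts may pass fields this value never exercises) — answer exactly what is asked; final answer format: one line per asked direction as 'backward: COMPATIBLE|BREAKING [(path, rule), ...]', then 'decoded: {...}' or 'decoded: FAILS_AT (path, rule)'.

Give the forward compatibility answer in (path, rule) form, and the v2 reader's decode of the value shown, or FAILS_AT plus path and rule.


arrows below run writer -> reader for Profile
checking forward for Profile: reader v1 against writer v2:
  role: paired with writer role (State -> State; writer optional)
  scores: paired with writer scores (map<string, float64> -> map<string, float64>; writer optional)
  score: paired with writer score (float32 -> float32; writer optional)
  primary: paired with writer primary (bool -> bool; writer required)
  phone: paired with writer phone (string -> string; writer optional)
  => no violations; forward on Profile: COMPATIBLE
decode (reader v2):
  role := null (absent, optional -> null)
  scores := {}
  score := 10.0
  primary := true
  phone := "gamma"
  => decoded: {"role": null, "scores": {}, "score": 10.0, "primary": true, "phone": "gamma"}
diffs on Profile not affecting the asked answer:
  field primary in record Profile: optional changed to required -> matters only for Profile's backward compatibility — outside the asked direction
  field role in record Profile: default set to "NEW" -> triggers nothing under Profile's printed rules — same verdict

forward: COMPATIBLE []; decoded: {"role": null, "scores": {}, "score": 10.0, "primary": true, "phone": "gamma"}


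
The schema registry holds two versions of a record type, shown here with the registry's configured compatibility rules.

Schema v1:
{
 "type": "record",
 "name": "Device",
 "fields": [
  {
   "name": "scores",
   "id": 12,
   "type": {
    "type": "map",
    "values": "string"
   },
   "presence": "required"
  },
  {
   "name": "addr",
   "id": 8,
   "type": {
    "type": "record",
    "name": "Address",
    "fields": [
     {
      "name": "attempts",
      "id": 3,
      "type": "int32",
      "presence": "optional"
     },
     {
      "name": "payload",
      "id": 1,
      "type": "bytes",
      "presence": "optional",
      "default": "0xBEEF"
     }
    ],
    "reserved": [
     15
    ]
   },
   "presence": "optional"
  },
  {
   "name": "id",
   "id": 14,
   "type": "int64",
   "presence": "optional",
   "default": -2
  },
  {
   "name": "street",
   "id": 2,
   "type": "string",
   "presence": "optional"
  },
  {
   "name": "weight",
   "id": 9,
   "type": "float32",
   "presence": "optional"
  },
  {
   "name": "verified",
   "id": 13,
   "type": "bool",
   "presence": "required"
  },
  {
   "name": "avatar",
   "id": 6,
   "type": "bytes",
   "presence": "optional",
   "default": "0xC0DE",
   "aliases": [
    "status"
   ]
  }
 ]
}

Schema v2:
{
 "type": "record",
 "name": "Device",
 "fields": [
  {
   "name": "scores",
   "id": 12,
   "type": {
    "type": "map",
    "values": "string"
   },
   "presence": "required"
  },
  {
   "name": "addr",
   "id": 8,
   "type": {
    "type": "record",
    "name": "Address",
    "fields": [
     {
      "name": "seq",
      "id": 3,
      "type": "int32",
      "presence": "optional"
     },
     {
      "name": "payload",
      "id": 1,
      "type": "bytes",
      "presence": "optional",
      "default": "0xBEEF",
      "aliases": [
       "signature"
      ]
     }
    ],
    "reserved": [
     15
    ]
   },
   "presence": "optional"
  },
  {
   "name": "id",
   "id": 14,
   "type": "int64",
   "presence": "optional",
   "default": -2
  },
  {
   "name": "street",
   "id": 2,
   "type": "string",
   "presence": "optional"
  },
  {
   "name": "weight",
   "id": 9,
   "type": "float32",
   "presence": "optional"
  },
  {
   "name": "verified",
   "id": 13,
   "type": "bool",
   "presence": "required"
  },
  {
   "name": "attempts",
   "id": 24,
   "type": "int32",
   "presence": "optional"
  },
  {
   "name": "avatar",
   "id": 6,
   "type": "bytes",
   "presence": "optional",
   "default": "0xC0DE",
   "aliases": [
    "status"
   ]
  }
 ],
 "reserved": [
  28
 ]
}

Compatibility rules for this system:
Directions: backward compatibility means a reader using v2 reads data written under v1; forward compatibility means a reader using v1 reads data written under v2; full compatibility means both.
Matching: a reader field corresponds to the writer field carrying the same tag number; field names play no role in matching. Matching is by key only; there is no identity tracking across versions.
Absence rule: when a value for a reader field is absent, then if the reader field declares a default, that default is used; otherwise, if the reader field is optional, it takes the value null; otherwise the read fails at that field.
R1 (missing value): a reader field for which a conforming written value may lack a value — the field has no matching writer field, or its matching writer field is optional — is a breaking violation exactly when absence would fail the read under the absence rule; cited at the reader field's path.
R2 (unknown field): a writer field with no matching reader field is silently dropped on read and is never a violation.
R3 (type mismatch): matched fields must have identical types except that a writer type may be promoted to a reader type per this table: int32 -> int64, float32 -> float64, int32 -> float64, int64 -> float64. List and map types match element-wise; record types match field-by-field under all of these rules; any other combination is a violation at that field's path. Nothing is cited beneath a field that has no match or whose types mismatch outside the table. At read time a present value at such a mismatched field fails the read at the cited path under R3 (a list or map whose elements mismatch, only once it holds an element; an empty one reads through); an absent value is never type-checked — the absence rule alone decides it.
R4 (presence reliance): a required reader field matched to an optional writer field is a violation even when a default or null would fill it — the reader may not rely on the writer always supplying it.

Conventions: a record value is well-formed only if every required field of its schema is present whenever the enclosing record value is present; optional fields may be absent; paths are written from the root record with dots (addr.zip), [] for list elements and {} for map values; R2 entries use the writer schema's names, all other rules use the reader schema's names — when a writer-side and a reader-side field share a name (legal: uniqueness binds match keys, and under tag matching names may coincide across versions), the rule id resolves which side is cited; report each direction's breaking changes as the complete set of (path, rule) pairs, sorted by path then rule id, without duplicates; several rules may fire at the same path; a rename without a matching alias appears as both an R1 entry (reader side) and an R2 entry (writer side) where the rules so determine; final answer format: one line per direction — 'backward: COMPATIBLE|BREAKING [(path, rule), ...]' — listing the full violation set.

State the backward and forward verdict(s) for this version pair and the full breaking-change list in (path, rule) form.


backward: COMPATIBLE []; forward: COMPATIBLE []

arrows below run writer -> reader for Device
backward pass over Device, reader schema v2, writer schema v1:
  scores: paired with writer scores (map<string, string> -> map<string, string>; writer required)
  addr: paired with writer addr (Address -> Address; writer optional)
  id: paired with writer id (int64 -> int64; writer optional)
  street: paired with writer street (string -> string; writer optional)
  weight: paired with writer weight (float32 -> float32; writer optional)
  verified: paired with writer verified (bool -> bool; writer required)
  no writer field matches reader attempts
  avatar: paired with writer avatar (bytes -> bytes; writer optional)
  addr.seq: paired with writer addr.attempts (int32 -> int32; writer optional)
  addr.payload: paired with writer addr.payload (bytes -> bytes; writer optional)
  => backward verdict for Device: COMPATIBLE, no violations
forward pass over Device, reader schema v1, writer schema v2:
  scores: paired with writer scores (map<string, string> -> map<string, string>; writer required)
  addr: paired with writer addr (Address -> Address; writer optional)
  id: paired with writer id (int64 -> int64; writer optional)
  street: paired with writer street (string -> string; writer optional)
  weight: paired with writer weight (float32 -> float32; writer optional)
  verified: paired with writer verified (bool -> bool; writer required)
  avatar: paired with writer avatar (bytes -> bytes; writer optional)
  writer field attempts has no reader counterpart
  addr.attempts: paired with writer addr.seq (int32 -> int32; writer optional)
  addr.payload: paired with writer addr.payload (bytes -> bytes; writer optional)
  => forward verdict for Device: COMPATIBLE, no violations


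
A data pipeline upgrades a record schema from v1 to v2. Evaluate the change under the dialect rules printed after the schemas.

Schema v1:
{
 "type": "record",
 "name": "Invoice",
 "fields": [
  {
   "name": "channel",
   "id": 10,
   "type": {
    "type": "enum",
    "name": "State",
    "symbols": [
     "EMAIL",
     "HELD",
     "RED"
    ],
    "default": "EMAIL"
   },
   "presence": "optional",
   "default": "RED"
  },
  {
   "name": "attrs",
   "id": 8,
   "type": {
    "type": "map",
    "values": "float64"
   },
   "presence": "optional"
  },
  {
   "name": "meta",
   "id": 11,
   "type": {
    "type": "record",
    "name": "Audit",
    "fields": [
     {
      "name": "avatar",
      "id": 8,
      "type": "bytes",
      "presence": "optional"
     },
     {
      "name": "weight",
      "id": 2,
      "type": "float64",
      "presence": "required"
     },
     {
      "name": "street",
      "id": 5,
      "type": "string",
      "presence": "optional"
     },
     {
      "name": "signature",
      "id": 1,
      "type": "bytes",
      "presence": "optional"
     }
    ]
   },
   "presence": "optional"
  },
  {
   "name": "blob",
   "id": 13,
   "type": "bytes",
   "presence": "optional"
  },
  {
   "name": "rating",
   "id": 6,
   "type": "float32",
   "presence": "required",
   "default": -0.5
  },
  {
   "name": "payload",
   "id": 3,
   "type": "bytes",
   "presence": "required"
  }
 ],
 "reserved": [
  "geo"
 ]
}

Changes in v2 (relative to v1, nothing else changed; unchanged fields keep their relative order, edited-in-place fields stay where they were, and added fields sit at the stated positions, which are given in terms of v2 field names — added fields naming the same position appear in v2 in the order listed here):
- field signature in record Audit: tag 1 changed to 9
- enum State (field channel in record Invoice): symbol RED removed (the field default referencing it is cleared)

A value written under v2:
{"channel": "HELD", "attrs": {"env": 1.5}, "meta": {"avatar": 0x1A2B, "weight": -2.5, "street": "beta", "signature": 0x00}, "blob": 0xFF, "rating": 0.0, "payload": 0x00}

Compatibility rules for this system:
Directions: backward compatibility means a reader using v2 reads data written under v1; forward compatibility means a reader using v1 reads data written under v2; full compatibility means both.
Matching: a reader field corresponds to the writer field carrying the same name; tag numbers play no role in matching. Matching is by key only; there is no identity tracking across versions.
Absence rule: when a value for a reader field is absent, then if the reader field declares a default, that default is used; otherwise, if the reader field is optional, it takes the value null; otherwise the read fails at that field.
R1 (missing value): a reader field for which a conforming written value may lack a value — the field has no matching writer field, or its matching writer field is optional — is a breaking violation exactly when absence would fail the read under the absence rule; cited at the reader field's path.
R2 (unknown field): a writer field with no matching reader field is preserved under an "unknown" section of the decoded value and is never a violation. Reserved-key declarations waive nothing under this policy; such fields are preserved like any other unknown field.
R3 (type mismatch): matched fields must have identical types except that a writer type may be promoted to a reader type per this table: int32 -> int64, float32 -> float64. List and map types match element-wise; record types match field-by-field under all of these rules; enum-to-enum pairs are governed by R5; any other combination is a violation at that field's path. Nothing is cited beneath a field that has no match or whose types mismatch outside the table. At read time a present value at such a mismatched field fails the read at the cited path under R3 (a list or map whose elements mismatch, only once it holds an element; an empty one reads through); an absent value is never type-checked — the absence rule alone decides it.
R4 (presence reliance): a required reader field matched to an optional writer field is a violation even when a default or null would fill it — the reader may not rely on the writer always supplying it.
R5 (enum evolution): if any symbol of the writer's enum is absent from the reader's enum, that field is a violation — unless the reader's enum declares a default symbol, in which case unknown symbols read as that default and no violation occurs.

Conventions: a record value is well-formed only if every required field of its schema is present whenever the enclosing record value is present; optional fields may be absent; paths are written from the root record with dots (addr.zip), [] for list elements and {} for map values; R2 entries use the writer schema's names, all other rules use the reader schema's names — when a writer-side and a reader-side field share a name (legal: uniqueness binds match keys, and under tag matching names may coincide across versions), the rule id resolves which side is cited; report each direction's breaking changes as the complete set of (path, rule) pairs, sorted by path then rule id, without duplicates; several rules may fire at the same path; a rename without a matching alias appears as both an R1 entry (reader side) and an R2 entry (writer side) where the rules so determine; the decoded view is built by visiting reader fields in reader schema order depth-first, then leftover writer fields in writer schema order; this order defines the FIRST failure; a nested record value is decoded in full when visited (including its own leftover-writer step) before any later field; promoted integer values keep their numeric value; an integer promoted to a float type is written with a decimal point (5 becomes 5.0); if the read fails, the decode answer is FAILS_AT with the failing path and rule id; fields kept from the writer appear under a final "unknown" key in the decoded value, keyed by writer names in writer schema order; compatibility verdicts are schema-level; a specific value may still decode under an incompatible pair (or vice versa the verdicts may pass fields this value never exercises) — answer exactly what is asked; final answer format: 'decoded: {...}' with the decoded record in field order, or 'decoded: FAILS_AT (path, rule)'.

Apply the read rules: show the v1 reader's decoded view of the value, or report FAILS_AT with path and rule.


decoded: {"channel": "HELD", "attrs": {"env": 1.5}, "meta": {"avatar": 0x1A2B, "weight": -2.5, "street": "beta", "signature": 0x00}, "blob": 0xFF, "rating": 0.0, "payload": 0x00}

in Invoice below, arrows point writer -> reader
decoding the Invoice value with the v1 reader:
  channel := "HELD"
  attrs := {"env": 1.5}
  meta.avatar := 0x1A2B
  meta.weight := -2.5
  meta.street := "beta"
  meta.signature := 0x00
  blob := 0xFF
  rating := 0.0
  payload := 0x00
  => decoded: {"channel": "HELD", "attrs": {"env": 1.5}, "meta": {"avatar": 0x1A2B, "weight": -2.5, "street": "beta", "signature": 0x00}, "blob": 0xFF, "rating": 0.0, "payload": 0x00}
ruling out the remaining Invoice differences:
  field signature in record Audit: tag 1 changed to 9 -> fires no rule on Invoice under this dialect and leaves the result unchanged
  enum State (field channel in record Invoice): symbol RED removed (the field default referencing it is cleared) -> fires no rule on Invoice under this dialect and leaves the result unchanged
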